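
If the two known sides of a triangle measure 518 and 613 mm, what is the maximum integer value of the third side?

1130

The third side must be strictly less than 518 + 613 = 1131.
The largest integer below 1131 is 1130.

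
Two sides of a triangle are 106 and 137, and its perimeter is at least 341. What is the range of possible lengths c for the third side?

98 ≤ c < 243

Triangle inequality alone gives 31 < c < 243.
The perimeter condition gives c ≥ 341 − 106 − 137 = 98.
Intersecting the two: 98 ≤ c < 243.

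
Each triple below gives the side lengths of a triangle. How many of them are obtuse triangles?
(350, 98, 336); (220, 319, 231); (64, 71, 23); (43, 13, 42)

1

(350,98,336): 98²+336² = 122500 = 350² → right
(220,319,231): 220²+231² = 101761 = 319² → right
(64,71,23): 23²+64² = 4625 < 5041 = 71² → obtuse
(43,13,42): 13²+42² = 1933 > 1849 = 43² → acute
1 of the 4 is obtuse.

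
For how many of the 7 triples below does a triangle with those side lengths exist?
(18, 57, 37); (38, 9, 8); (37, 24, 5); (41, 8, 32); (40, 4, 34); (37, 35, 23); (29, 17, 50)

(18,37,57): 18+37 ≤ 57 → not valid
(8,9,38): 8+9 ≤ 38 → not valid
(5,24,37): 5+24 ≤ 37 → not valid
(8,32,41): 8+32 ≤ 41 → not valid
(4,34,40): 4+34 ≤ 40 → not valid
(23,35,37): 23+35 > 37 → valid
(17,29,50): 17+29 ≤ 50 → not valid
1 of the 7 triples forms a triangle.

1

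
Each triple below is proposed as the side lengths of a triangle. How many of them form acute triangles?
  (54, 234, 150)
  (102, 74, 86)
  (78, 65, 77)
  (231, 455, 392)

2

(54,234,150): 54+150 ≤ 234, not a triangle
(102,74,86): 74²+86² = 12872 > 10404 = 102² → acute
(78,65,77): 65²+77² = 10154 > 6084 = 78² → acute
(231,455,392): 231²+392² = 207025 = 455² → right
2 of the 4 are acute.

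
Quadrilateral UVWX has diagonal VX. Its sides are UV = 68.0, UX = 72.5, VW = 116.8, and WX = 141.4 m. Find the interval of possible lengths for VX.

24.6 < VX < 140.5

From triangle UVX: |68.0 − 72.5| < VX < 68.0 + 72.5, i.e. 4.5 < VX < 140.5.
From triangle WVX: 24.6 < VX < 258.2.
Both must hold, so VX lies in the intersection.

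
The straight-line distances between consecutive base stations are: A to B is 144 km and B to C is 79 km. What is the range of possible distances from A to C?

65 ≤ AC ≤ 223 km

By the triangle inequality, |144 − 79| ≤ AC ≤ 144 + 79.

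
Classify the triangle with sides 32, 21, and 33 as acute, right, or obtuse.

Compare the square of the longest side to the sum of squares of the other two: 21² + 32² = 1465 > 1089 = 33².

acute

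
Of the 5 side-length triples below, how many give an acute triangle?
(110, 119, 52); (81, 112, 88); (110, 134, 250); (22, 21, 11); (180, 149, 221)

4

(110,119,52): 52²+110² = 14804 > 14161 = 119² → acute
(81,112,88): 81²+88² = 14305 > 12544 = 112² → acute
(110,134,250): 110+134 ≤ 250, not a triangle
(22,21,11): 11²+21² = 562 > 484 = 22² → acute
(180,149,221): 149²+180² = 54601 > 48841 = 221² → acute
4 of the 5 are acute.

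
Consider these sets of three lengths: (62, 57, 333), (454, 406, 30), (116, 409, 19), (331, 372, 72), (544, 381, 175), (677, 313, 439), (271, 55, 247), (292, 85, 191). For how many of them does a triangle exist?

(57,62,333): 57+62 ≤ 333 → not valid
(30,406,454): 30+406 ≤ 454 → not valid
(19,116,409): 19+116 ≤ 409 → not valid
(72,331,372): 72+331 > 372 → valid
(175,381,544): 175+381 > 544 → valid
(313,439,677): 313+439 > 677 → valid
(55,247,271): 55+247 > 271 → valid
(85,191,292): 85+191 ≤ 292 → not valid
4 of the 8 triples form a triangle.

4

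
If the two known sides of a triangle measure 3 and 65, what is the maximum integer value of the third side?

67

The third side must be strictly less than 3 + 65 = 68.
The largest integer below 68 is 67.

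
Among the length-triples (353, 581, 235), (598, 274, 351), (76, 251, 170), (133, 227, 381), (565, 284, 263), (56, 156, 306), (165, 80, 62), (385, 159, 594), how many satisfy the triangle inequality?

2

(235,353,581): 235+353 > 581 → valid
(274,351,598): 274+351 > 598 → valid
(76,170,251): 76+170 ≤ 251 → not valid
(133,227,381): 133+227 ≤ 381 → not valid
(263,284,565): 263+284 ≤ 565 → not valid
(56,156,306): 56+156 ≤ 306 → not valid
(62,80,165): 62+80 ≤ 165 → not valid
(159,385,594): 159+385 ≤ 594 → not valid
2 of the 8 triples form a triangle.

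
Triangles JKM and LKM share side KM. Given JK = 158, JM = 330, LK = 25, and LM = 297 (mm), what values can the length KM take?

From triangle JKM: |158 − 330| < KM < 158 + 330, i.e. 172 < KM < 488.
From triangle LKM: 272 < KM < 322.
Both must hold, so KM lies in the intersection.

272 < KM < 322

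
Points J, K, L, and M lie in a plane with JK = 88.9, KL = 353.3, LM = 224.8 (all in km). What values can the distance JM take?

The maximum is all hops collinear in one direction: 88.9 + 353.3 + 224.8 = 667.0.
The longest hop is 353.3; the others sum to 313.7. Folding the others back against it leaves at least 353.3 − 313.7 = 39.6.

39.6 ≤ JM ≤ 667.0 km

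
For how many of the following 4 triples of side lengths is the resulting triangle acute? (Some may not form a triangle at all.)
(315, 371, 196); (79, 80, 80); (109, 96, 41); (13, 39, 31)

(315,371,196): 196²+315² = 137641 = 371² → right
(79,80,80): 79²+80² = 12641 > 6400 = 80² → acute
(109,96,41): 41²+96² = 10897 < 11881 = 109² → obtuse
(13,39,31): 13²+31² = 1130 < 1521 = 39² → obtuse
1 of the 4 is acute.

1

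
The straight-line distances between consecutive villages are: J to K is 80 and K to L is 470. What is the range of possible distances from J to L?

By the triangle inequality, |80 − 470| ≤ JL ≤ 80 + 470.

390 ≤ JL ≤ 550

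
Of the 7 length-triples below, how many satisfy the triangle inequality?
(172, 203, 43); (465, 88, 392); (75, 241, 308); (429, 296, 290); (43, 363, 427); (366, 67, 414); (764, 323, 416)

(43,172,203): 43+172 > 203 → valid
(88,392,465): 88+392 > 465 → valid
(75,241,308): 75+241 > 308 → valid
(290,296,429): 290+296 > 429 → valid
(43,363,427): 43+363 ≤ 427 → not valid
(67,366,414): 67+366 > 414 → valid
(323,416,764): 323+416 ≤ 764 → not valid
5 of the 7 triples form a triangle.

5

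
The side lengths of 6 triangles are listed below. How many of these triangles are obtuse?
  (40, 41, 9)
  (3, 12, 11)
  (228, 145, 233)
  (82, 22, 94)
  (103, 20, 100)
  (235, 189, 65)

(40,41,9): 9²+40² = 1681 = 41² → right
(3,12,11): 3²+11² = 130 < 144 = 12² → obtuse
(228,145,233): 145²+228² = 73009 > 54289 = 233² → acute
(82,22,94): 22²+82² = 7208 < 8836 = 94² → obtuse
(103,20,100): 20²+100² = 10400 < 10609 = 103² → obtuse
(235,189,65): 65²+189² = 39946 < 55225 = 235² → obtuse
4 of the 6 are obtuse.

4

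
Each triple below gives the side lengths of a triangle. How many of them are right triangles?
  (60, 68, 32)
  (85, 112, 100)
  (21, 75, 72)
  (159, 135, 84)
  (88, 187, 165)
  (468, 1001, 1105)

(60,68,32): 32²+60² = 4624 = 68² → right
(85,112,100): 85²+100² = 17225 > 12544 = 112² → acute
(21,75,72): 21²+72² = 5625 = 75² → right
(159,135,84): 84²+135² = 25281 = 159² → right
(88,187,165): 88²+165² = 34969 = 187² → right
(468,1001,1105): 468²+1001² = 1221025 = 1105² → right
5 of the 6 are right.

5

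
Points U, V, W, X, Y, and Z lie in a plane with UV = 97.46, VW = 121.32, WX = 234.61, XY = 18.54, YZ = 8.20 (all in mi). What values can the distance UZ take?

0 ≤ UZ ≤ 480.13 mi

The maximum is all hops collinear in one direction: 97.46 + 121.32 + 234.61 + 18.54 + 8.20 = 480.13.
The longest hop is 234.61; the others sum to 245.52. Since 234.61 ≤ 245.52, the path can fold back on itself completely, so the minimum distance is 0.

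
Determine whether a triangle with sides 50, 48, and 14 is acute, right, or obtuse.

Compare the square of the longest side to the sum of squares of the other two: 14² + 48² = 2500 = 50².

right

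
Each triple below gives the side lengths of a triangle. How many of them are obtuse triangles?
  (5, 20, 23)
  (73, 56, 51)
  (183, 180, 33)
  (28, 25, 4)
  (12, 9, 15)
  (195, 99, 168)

2

(5,20,23): 5²+20² = 425 < 529 = 23² → obtuse
(73,56,51): 51²+56² = 5737 > 5329 = 73² → acute
(183,180,33): 33²+180² = 33489 = 183² → right
(28,25,4): 4²+25² = 641 < 784 = 28² → obtuse
(12,9,15): 9²+12² = 225 = 15² → right
(195,99,168): 99²+168² = 38025 = 195² → right
2 of the 6 are obtuse.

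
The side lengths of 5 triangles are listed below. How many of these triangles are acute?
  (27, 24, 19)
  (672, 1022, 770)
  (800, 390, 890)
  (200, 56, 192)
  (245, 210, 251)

(27,24,19): 19²+24² = 937 > 729 = 27² → acute
(672,1022,770): 672²+770² = 1044484 = 1022² → right
(800,390,890): 390²+800² = 792100 = 890² → right
(200,56,192): 56²+192² = 40000 = 200² → right
(245,210,251): 210²+245² = 104125 > 63001 = 251² → acute
2 of the 5 are acute.

2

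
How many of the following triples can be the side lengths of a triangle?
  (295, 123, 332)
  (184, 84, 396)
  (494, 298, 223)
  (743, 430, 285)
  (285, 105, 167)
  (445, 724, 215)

2

(123,295,332): 123+295 > 332 → valid
(84,184,396): 84+184 ≤ 396 → not valid
(223,298,494): 223+298 > 494 → valid
(285,430,743): 285+430 ≤ 743 → not valid
(105,167,285): 105+167 ≤ 285 → not valid
(215,445,724): 215+445 ≤ 724 → not valid
2 of the 6 triples form a triangle.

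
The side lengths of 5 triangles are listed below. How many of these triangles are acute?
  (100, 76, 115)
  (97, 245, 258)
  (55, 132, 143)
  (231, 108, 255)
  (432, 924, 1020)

(100,76,115): 76²+100² = 15776 > 13225 = 115² → acute
(97,245,258): 97²+245² = 69434 > 66564 = 258² → acute
(55,132,143): 55²+132² = 20449 = 143² → right
(231,108,255): 108²+231² = 65025 = 255² → right
(432,924,1020): 432²+924² = 1040400 = 1020² → right
2 of the 5 are acute.

2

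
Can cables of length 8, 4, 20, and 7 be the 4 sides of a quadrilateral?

No

For a quadrilateral, each side must be shorter than the sum of the others.
Here the longest side is 20, but the remaining 3 sides sum to only 19.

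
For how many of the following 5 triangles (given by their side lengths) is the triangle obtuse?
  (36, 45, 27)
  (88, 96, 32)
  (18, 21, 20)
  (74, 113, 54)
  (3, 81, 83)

(36,45,27): 27²+36² = 2025 = 45² → right
(88,96,32): 32²+88² = 8768 < 9216 = 96² → obtuse
(18,21,20): 18²+20² = 724 > 441 = 21² → acute
(74,113,54): 54²+74² = 8392 < 12769 = 113² → obtuse
(3,81,83): 3²+81² = 6570 < 6889 = 83² → obtuse
3 of the 5 are obtuse.

3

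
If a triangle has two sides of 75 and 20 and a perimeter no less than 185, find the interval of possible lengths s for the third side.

Triangle inequality alone gives 55 < s < 95.
The perimeter condition gives s ≥ 185 − 75 − 20 = 90.
Intersecting the two: 90 ≤ s < 95.

90 ≤ s < 95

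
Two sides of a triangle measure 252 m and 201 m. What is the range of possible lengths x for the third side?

51 < x < 453 (m)

By the triangle inequality, x must be less than 252 + 201 = 453 and greater than |252 − 201| = 51.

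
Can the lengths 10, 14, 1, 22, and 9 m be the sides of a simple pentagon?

A pentagon exists iff every side is shorter than the sum of the others — equivalently, the longest side is less than the sum of the rest.
Longest side 22 < 34 (sum of the remaining 4), so yes.

Yes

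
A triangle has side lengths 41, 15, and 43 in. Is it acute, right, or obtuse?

acute

Compare the square of the longest side to the sum of squares of the other two: 15² + 41² = 1906 > 1849 = 43².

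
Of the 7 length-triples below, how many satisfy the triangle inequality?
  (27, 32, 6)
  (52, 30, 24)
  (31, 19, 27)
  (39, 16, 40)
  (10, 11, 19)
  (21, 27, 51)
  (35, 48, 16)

6

(6,27,32): 6+27 > 32 → valid
(24,30,52): 24+30 > 52 → valid
(19,27,31): 19+27 > 31 → valid
(16,39,40): 16+39 > 40 → valid
(10,11,19): 10+11 > 19 → valid
(21,27,51): 21+27 ≤ 51 → not valid
(16,35,48): 16+35 > 48 → valid
6 of the 7 triples form a triangle.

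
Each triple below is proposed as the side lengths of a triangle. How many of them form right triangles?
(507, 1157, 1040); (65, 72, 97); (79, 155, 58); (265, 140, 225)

(507,1157,1040): 507²+1040² = 1338649 = 1157² → right
(65,72,97): 65²+72² = 9409 = 97² → right
(79,155,58): 58+79 ≤ 155, not a triangle
(265,140,225): 140²+225² = 70225 = 265² → right
3 of the 4 are right.

3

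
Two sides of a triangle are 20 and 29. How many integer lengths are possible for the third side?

The third side lies in the open interval (9, 49).
Integers from 10 to 48 inclusive: 48 − 10 + 1 = 39.

39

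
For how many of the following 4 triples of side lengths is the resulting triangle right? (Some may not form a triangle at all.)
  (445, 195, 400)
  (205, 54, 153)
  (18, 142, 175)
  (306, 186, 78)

1

(445,195,400): 195²+400² = 198025 = 445² → right
(205,54,153): 54²+153² = 26325 < 42025 = 205² → obtuse
(18,142,175): 18+142 ≤ 175, not a triangle
(306,186,78): 78+186 ≤ 306, not a triangle
1 of the 4 is right.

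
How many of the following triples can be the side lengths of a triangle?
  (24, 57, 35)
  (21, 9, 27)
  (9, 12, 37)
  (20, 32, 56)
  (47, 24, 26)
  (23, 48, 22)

3

(24,35,57): 24+35 > 57 → valid
(9,21,27): 9+21 > 27 → valid
(9,12,37): 9+12 ≤ 37 → not valid
(20,32,56): 20+32 ≤ 56 → not valid
(24,26,47): 24+26 > 47 → valid
(22,23,48): 22+23 ≤ 48 → not valid
3 of the 6 triples form a triangle.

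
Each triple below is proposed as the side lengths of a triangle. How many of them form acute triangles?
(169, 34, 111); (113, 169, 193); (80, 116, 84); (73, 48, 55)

(169,34,111): 34+111 ≤ 169, not a triangle
(113,169,193): 113²+169² = 41330 > 37249 = 193² → acute
(80,116,84): 80²+84² = 13456 = 116² → right
(73,48,55): 48²+55² = 5329 = 73² → right
1 of the 4 is acute.

1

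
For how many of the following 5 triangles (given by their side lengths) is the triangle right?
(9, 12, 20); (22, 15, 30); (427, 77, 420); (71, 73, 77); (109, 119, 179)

1

(9,12,20): 9²+12² = 225 < 400 = 20² → obtuse
(22,15,30): 15²+22² = 709 < 900 = 30² → obtuse
(427,77,420): 77²+420² = 182329 = 427² → right
(71,73,77): 71²+73² = 10370 > 5929 = 77² → acute
(109,119,179): 109²+119² = 26042 < 32041 = 179² → obtuse
1 of the 5 is right.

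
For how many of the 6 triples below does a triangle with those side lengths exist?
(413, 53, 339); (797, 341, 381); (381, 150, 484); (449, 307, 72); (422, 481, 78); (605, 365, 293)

(53,339,413): 53+339 ≤ 413 → not valid
(341,381,797): 341+381 ≤ 797 → not valid
(150,381,484): 150+381 > 484 → valid
(72,307,449): 72+307 ≤ 449 → not valid
(78,422,481): 78+422 > 481 → valid
(293,365,605): 293+365 > 605 → valid
3 of the 6 triples form a triangle.

3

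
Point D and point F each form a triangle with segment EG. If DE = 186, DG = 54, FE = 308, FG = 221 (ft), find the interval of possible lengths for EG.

From triangle DEG: |186 − 54| < EG < 186 + 54, i.e. 132 < EG < 240.
From triangle FEG: 87 < EG < 529.
Both must hold, so EG lies in the intersection.

132 < EG < 240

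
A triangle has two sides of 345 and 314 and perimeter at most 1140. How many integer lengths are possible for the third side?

450

Triangle inequality: 31 < x < 659. Perimeter ≤ 1140 gives x ≤ 1140 − 345 − 314 = 481.
So 31 < x ≤ 481; integers 32 through 481: 450 values.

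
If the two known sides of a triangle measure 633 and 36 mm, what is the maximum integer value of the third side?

668

The third side must be strictly less than 633 + 36 = 669.
The largest integer below 669 is 668.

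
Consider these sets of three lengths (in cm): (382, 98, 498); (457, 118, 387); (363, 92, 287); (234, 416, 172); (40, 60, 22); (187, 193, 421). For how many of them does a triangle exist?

3

(98,382,498): 98+382 ≤ 498 → not valid
(118,387,457): 118+387 > 457 → valid
(92,287,363): 92+287 > 363 → valid
(172,234,416): 172+234 ≤ 416 → not valid
(22,40,60): 22+40 > 60 → valid
(187,193,421): 187+193 ≤ 421 → not valid
3 of the 6 triples form a triangle.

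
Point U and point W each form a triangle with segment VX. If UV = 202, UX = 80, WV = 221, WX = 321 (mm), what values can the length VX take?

122 < VX < 282

From triangle UVX: |202 − 80| < VX < 202 + 80, i.e. 122 < VX < 282.
From triangle WVX: 100 < VX < 542.
Both must hold, so VX lies in the intersection.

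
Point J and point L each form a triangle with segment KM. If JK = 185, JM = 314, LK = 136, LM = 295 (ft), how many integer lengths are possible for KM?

From triangle JKM: 129 < KM < 499.
From triangle LKM: 159 < KM < 431.
Intersection: 159 < KM < 431, so integers 160 through 430: 271 values.

271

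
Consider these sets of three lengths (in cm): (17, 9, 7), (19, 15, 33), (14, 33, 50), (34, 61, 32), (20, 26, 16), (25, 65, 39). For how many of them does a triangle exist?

(7,9,17): 7+9 ≤ 17 → not valid
(15,19,33): 15+19 > 33 → valid
(14,33,50): 14+33 ≤ 50 → not valid
(32,34,61): 32+34 > 61 → valid
(16,20,26): 16+20 > 26 → valid
(25,39,65): 25+39 ≤ 65 → not valid
3 of the 6 triples form a triangle.

3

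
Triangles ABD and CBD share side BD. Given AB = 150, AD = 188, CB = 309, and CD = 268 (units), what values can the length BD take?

From triangle ABD: |150 − 188| < BD < 150 + 188, i.e. 38 < BD < 338.
From triangle CBD: 41 < BD < 577.
Both must hold, so BD lies in the intersection.

41 < BD < 338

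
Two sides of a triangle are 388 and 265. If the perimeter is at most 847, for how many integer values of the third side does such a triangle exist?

71

Triangle inequality: 123 < x < 653. Perimeter ≤ 847 gives x ≤ 847 − 388 − 265 = 194.
So 123 < x ≤ 194; integers 124 through 194: 71 values.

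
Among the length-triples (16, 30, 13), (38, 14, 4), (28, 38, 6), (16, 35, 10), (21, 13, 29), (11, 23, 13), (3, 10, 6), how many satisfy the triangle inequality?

(13,16,30): 13+16 ≤ 30 → not valid
(4,14,38): 4+14 ≤ 38 → not valid
(6,28,38): 6+28 ≤ 38 → not valid
(10,16,35): 10+16 ≤ 35 → not valid
(13,21,29): 13+21 > 29 → valid
(11,13,23): 11+13 > 23 → valid
(3,6,10): 3+6 ≤ 10 → not valid
2 of the 7 triples form a triangle.

2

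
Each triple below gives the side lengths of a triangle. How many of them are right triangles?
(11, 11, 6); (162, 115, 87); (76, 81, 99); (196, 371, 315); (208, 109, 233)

1

(11,11,6): 6²+11² = 157 > 121 = 11² → acute
(162,115,87): 87²+115² = 20794 < 26244 = 162² → obtuse
(76,81,99): 76²+81² = 12337 > 9801 = 99² → acute
(196,371,315): 196²+315² = 137641 = 371² → right
(208,109,233): 109²+208² = 55145 > 54289 = 233² → acute
1 of the 5 is right.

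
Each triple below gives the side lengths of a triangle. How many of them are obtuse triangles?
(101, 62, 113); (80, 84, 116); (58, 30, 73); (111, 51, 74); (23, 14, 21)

2

(101,62,113): 62²+101² = 14045 > 12769 = 113² → acute
(80,84,116): 80²+84² = 13456 = 116² → right
(58,30,73): 30²+58² = 4264 < 5329 = 73² → obtuse
(111,51,74): 51²+74² = 8077 < 12321 = 111² → obtuse
(23,14,21): 14²+21² = 637 > 529 = 23² → acute
2 of the 5 are obtuse.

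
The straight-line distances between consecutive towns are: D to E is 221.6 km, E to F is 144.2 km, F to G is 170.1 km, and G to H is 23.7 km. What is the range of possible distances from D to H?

0 ≤ DH ≤ 559.6 km

The maximum is all hops collinear in one direction: 221.6 + 144.2 + 170.1 + 23.7 = 559.6.
The longest hop is 221.6; the others sum to 338.0. Since 221.6 ≤ 338.0, the path can fold back on itself completely, so the minimum distance is 0.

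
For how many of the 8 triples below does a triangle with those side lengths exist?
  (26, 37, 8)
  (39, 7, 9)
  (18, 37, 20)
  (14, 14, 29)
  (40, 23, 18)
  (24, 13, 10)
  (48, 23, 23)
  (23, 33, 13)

(8,26,37): 8+26 ≤ 37 → not valid
(7,9,39): 7+9 ≤ 39 → not valid
(18,20,37): 18+20 > 37 → valid
(14,14,29): 14+14 ≤ 29 → not valid
(18,23,40): 18+23 > 40 → valid
(10,13,24): 10+13 ≤ 24 → not valid
(23,23,48): 23+23 ≤ 48 → not valid
(13,23,33): 13+23 > 33 → valid
3 of the 8 triples form a triangle.

3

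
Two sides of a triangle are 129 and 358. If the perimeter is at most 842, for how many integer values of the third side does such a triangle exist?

Triangle inequality: 229 < x < 487. Perimeter ≤ 842 gives x ≤ 842 − 129 − 358 = 355.
So 229 < x ≤ 355; integers 230 through 355: 126 values.

126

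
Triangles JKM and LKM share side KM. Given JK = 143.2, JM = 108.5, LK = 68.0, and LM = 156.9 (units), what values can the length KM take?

From triangle JKM: |143.2 − 108.5| < KM < 143.2 + 108.5, i.e. 34.7 < KM < 251.7.
From triangle LKM: 88.9 < KM < 224.9.
Both must hold, so KM lies in the intersection.

88.9 < KM < 224.9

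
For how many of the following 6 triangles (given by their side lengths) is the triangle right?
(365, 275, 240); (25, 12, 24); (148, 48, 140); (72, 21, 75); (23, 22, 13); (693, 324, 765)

(365,275,240): 240²+275² = 133225 = 365² → right
(25,12,24): 12²+24² = 720 > 625 = 25² → acute
(148,48,140): 48²+140² = 21904 = 148² → right
(72,21,75): 21²+72² = 5625 = 75² → right
(23,22,13): 13²+22² = 653 > 529 = 23² → acute
(693,324,765): 324²+693² = 585225 = 765² → right
4 of the 6 are right.

4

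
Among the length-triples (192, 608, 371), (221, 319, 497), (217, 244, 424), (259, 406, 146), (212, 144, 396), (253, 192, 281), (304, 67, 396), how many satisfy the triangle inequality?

3

(192,371,608): 192+371 ≤ 608 → not valid
(221,319,497): 221+319 > 497 → valid
(217,244,424): 217+244 > 424 → valid
(146,259,406): 146+259 ≤ 406 → not valid
(144,212,396): 144+212 ≤ 396 → not valid
(192,253,281): 192+253 > 281 → valid
(67,304,396): 67+304 ≤ 396 → not valid
3 of the 7 triples form a triangle.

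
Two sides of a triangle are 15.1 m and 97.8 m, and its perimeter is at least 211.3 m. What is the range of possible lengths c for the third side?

Triangle inequality alone gives 82.7 < c < 112.9.
The perimeter condition gives c ≥ 211.3 − 15.1 − 97.8 = 98.4.
Intersecting the two: 98.4 ≤ c < 112.9.

98.4 ≤ c < 112.9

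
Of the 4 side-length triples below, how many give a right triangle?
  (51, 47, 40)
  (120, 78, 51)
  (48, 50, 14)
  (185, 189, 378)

1

(51,47,40): 40²+47² = 3809 > 2601 = 51² → acute
(120,78,51): 51²+78² = 8685 < 14400 = 120² → obtuse
(48,50,14): 14²+48² = 2500 = 50² → right
(185,189,378): 185+189 ≤ 378, not a triangle
1 of the 4 is right.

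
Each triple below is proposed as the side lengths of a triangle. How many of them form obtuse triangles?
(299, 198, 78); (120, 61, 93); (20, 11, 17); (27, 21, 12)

2

(299,198,78): 78+198 ≤ 299, not a triangle
(120,61,93): 61²+93² = 12370 < 14400 = 120² → obtuse
(20,11,17): 11²+17² = 410 > 400 = 20² → acute
(27,21,12): 12²+21² = 585 < 729 = 27² → obtuse
2 of the 4 are obtuse.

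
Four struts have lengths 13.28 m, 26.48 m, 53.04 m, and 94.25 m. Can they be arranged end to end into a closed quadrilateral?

For a quadrilateral, each side must be shorter than the sum of the others.
Here the longest side is 94.25, but the remaining 3 sides sum to only 92.80.

No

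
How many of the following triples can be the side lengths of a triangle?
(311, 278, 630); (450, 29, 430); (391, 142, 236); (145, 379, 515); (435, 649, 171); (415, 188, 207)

2

(278,311,630): 278+311 ≤ 630 → not valid
(29,430,450): 29+430 > 450 → valid
(142,236,391): 142+236 ≤ 391 → not valid
(145,379,515): 145+379 > 515 → valid
(171,435,649): 171+435 ≤ 649 → not valid
(188,207,415): 188+207 ≤ 415 → not valid
2 of the 6 triples form a triangle.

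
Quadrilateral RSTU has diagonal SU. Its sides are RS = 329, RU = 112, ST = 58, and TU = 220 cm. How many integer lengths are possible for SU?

60

From triangle RSU: 217 < SU < 441.
From triangle TSU: 162 < SU < 278.
Intersection: 217 < SU < 278, so integers 218 through 277: 60 values.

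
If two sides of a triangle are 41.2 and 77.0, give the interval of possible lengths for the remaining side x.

35.8 < x < 118.2

By the triangle inequality, x must be less than 41.2 + 77.0 = 118.2 and greater than |41.2 − 77.0| = 35.8.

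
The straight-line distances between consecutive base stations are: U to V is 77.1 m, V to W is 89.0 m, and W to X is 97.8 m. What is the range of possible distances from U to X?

The maximum is all hops collinear in one direction: 77.1 + 89.0 + 97.8 = 263.9.
The longest hop is 97.8; the others sum to 166.1. Since 97.8 ≤ 166.1, the path can fold back on itself completely, so the minimum distance is 0.

0 ≤ UX ≤ 263.9 m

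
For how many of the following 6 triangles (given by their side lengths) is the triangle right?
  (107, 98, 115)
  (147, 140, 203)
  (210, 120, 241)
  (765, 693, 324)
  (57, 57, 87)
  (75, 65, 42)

(107,98,115): 98²+107² = 21053 > 13225 = 115² → acute
(147,140,203): 140²+147² = 41209 = 203² → right
(210,120,241): 120²+210² = 58500 > 58081 = 241² → acute
(765,693,324): 324²+693² = 585225 = 765² → right
(57,57,87): 57²+57² = 6498 < 7569 = 87² → obtuse
(75,65,42): 42²+65² = 5989 > 5625 = 75² → acute
2 of the 6 are right.

2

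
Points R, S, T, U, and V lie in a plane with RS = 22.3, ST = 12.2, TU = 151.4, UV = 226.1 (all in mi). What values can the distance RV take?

40.2 ≤ RV ≤ 412.0 mi

The maximum is all hops collinear in one direction: 22.3 + 12.2 + 151.4 + 226.1 = 412.0.
The longest hop is 226.1; the others sum to 185.9. Folding the others back against it leaves at least 226.1 − 185.9 = 40.2.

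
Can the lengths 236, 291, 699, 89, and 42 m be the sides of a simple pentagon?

For a pentagon, each side must be shorter than the sum of the others.
Here the longest side is 699, but the remaining 4 sides sum to only 658.

No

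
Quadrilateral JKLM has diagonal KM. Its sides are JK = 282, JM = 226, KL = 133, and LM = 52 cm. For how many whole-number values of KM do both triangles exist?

From triangle JKM: 56 < KM < 508.
From triangle LKM: 81 < KM < 185.
Intersection: 81 < KM < 185, so integers 82 through 184: 103 values.

103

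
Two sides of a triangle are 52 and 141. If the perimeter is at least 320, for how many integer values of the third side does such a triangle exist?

Triangle inequality: 89 < x < 193. Perimeter ≥ 320 gives x ≥ 320 − 52 − 141 = 127.
So 127 ≤ x < 193; integers 127 through 192: 66 values.

66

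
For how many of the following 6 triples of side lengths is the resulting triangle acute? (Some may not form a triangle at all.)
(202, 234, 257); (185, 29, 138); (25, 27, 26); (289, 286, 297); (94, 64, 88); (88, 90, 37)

(202,234,257): 202²+234² = 95560 > 66049 = 257² → acute
(185,29,138): 29+138 ≤ 185, not a triangle
(25,27,26): 25²+26² = 1301 > 729 = 27² → acute
(289,286,297): 286²+289² = 165317 > 88209 = 297² → acute
(94,64,88): 64²+88² = 11840 > 8836 = 94² → acute
(88,90,37): 37²+88² = 9113 > 8100 = 90² → acute
5 of the 6 are acute.

5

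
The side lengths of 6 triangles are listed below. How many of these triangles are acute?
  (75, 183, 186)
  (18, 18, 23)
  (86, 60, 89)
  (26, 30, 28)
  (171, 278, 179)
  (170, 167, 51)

5

(75,183,186): 75²+183² = 39114 > 34596 = 186² → acute
(18,18,23): 18²+18² = 648 > 529 = 23² → acute
(86,60,89): 60²+86² = 10996 > 7921 = 89² → acute
(26,30,28): 26²+28² = 1460 > 900 = 30² → acute
(171,278,179): 171²+179² = 61282 < 77284 = 278² → obtuse
(170,167,51): 51²+167² = 30490 > 28900 = 170² → acute
5 of the 6 are acute.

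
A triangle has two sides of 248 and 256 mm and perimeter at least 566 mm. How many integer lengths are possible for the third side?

Triangle inequality: 8 < x < 504. Perimeter ≥ 566 gives x ≥ 566 − 248 − 256 = 62.
So 62 ≤ x < 504; integers 62 through 503: 442 values.

442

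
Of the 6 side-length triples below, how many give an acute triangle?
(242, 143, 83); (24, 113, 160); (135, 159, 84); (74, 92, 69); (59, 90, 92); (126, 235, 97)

2

(242,143,83): 83+143 ≤ 242, not a triangle
(24,113,160): 24+113 ≤ 160, not a triangle
(135,159,84): 84²+135² = 25281 = 159² → right
(74,92,69): 69²+74² = 10237 > 8464 = 92² → acute
(59,90,92): 59²+90² = 11581 > 8464 = 92² → acute
(126,235,97): 97+126 ≤ 235, not a triangle
2 of the 6 are acute.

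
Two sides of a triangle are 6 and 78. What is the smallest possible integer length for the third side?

The third side must be strictly greater than |6 − 78| = 72.
The smallest integer above 72 is 73.

73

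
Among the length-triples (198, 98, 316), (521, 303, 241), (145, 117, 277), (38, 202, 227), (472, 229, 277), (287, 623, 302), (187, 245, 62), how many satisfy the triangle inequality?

4

(98,198,316): 98+198 ≤ 316 → not valid
(241,303,521): 241+303 > 521 → valid
(117,145,277): 117+145 ≤ 277 → not valid
(38,202,227): 38+202 > 227 → valid
(229,277,472): 229+277 > 472 → valid
(287,302,623): 287+302 ≤ 623 → not valid
(62,187,245): 62+187 > 245 → valid
4 of the 7 triples form a triangle.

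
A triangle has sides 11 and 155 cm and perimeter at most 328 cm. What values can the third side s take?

144 < s ≤ 162

Triangle inequality alone gives 144 < s < 166.
The perimeter condition gives s ≤ 328 − 11 − 155 = 162.
Intersecting the two: 144 < s ≤ 162.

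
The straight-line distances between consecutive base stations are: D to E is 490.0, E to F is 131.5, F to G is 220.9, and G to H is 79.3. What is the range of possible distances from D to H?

58.3 ≤ DH ≤ 921.7

The maximum is all hops collinear in one direction: 490.0 + 131.5 + 220.9 + 79.3 = 921.7.
The longest hop is 490.0; the others sum to 431.7. Folding the others back against it leaves at least 490.0 − 431.7 = 58.3.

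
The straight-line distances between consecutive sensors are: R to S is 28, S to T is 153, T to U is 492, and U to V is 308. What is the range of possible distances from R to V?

The maximum is all hops collinear in one direction: 28 + 153 + 492 + 308 = 981.
The longest hop is 492; the others sum to 489. Folding the others back against it leaves at least 492 − 489 = 3.

3 ≤ RV ≤ 981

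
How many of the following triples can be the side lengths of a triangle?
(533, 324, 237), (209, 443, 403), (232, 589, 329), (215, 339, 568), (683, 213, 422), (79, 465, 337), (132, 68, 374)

2

(237,324,533): 237+324 > 533 → valid
(209,403,443): 209+403 > 443 → valid
(232,329,589): 232+329 ≤ 589 → not valid
(215,339,568): 215+339 ≤ 568 → not valid
(213,422,683): 213+422 ≤ 683 → not valid
(79,337,465): 79+337 ≤ 465 → not valid
(68,132,374): 68+132 ≤ 374 → not valid
2 of the 7 triples form a triangle.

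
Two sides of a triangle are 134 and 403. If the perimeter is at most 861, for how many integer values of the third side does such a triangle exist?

55

Triangle inequality: 269 < x < 537. Perimeter ≤ 861 gives x ≤ 861 − 134 − 403 = 324.
So 269 < x ≤ 324; integers 270 through 324: 55 values.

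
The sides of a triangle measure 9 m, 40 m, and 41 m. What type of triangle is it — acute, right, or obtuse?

Compare the square of the longest side to the sum of squares of the other two: 9² + 40² = 1681 = 41².

right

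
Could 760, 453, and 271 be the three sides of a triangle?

The longest side is 760, but the other two sum to only 724.
724 < 760, so the triangle inequality fails.

No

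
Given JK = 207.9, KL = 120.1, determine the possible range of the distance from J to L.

By the triangle inequality, |207.9 − 120.1| ≤ JL ≤ 207.9 + 120.1.

87.8 ≤ JL ≤ 328.0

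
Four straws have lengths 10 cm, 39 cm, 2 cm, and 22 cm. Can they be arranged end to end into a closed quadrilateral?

For a quadrilateral, each side must be shorter than the sum of the others.
Here the longest side is 39, but the remaining 3 sides sum to only 34.

No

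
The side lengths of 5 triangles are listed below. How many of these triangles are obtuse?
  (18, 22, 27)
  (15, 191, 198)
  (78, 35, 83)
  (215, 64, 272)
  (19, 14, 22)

2

(18,22,27): 18²+22² = 808 > 729 = 27² → acute
(15,191,198): 15²+191² = 36706 < 39204 = 198² → obtuse
(78,35,83): 35²+78² = 7309 > 6889 = 83² → acute
(215,64,272): 64²+215² = 50321 < 73984 = 272² → obtuse
(19,14,22): 14²+19² = 557 > 484 = 22² → acute
2 of the 5 are obtuse.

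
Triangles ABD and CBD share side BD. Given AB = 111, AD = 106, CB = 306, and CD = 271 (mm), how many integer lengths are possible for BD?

181

From triangle ABD: 5 < BD < 217.
From triangle CBD: 35 < BD < 577.
Intersection: 35 < BD < 217, so integers 36 through 216: 181 values.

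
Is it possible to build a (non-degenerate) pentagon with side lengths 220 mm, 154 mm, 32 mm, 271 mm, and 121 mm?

A pentagon exists iff every side is shorter than the sum of the others — equivalently, the longest side is less than the sum of the rest.
Longest side 271 < 527 (sum of the remaining 4), so yes.

Yes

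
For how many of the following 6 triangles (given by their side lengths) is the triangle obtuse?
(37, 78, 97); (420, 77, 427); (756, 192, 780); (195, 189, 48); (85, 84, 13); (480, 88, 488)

(37,78,97): 37²+78² = 7453 < 9409 = 97² → obtuse
(420,77,427): 77²+420² = 182329 = 427² → right
(756,192,780): 192²+756² = 608400 = 780² → right
(195,189,48): 48²+189² = 38025 = 195² → right
(85,84,13): 13²+84² = 7225 = 85² → right
(480,88,488): 88²+480² = 238144 = 488² → right
1 of the 6 is obtuse.

1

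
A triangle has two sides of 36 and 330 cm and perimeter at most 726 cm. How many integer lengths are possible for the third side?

Triangle inequality: 294 < x < 366. Perimeter ≤ 726 gives x ≤ 726 − 36 − 330 = 360.
So 294 < x ≤ 360; integers 295 through 360: 66 values.

66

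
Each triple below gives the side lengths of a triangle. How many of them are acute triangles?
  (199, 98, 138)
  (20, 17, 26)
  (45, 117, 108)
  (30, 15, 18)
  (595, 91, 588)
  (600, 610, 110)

1

(199,98,138): 98²+138² = 28648 < 39601 = 199² → obtuse
(20,17,26): 17²+20² = 689 > 676 = 26² → acute
(45,117,108): 45²+108² = 13689 = 117² → right
(30,15,18): 15²+18² = 549 < 900 = 30² → obtuse
(595,91,588): 91²+588² = 354025 = 595² → right
(600,610,110): 110²+600² = 372100 = 610² → right
1 of the 6 is acute.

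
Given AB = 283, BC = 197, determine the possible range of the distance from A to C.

By the triangle inequality, |283 − 197| ≤ AC ≤ 283 + 197.

86 ≤ AC ≤ 480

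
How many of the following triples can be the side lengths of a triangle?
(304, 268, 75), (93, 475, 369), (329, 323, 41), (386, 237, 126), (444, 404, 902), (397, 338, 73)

3

(75,268,304): 75+268 > 304 → valid
(93,369,475): 93+369 ≤ 475 → not valid
(41,323,329): 41+323 > 329 → valid
(126,237,386): 126+237 ≤ 386 → not valid
(404,444,902): 404+444 ≤ 902 → not valid
(73,338,397): 73+338 > 397 → valid
3 of the 6 triples form a triangle.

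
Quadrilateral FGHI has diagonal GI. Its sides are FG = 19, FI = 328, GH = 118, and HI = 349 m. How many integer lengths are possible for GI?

37

From triangle FGI: 309 < GI < 347.
From triangle HGI: 231 < GI < 467.
Intersection: 309 < GI < 347, so integers 310 through 346: 37 values.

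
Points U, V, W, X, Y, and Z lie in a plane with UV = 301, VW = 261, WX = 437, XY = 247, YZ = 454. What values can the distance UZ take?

The maximum is all hops collinear in one direction: 301 + 261 + 437 + 247 + 454 = 1700.
The longest hop is 454; the others sum to 1246. Since 454 ≤ 1246, the path can fold back on itself completely, so the minimum distance is 0.

0 ≤ UZ ≤ 1700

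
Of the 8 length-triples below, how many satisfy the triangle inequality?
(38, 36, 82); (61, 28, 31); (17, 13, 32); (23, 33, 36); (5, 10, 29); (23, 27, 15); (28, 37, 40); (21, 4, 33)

(36,38,82): 36+38 ≤ 82 → not valid
(28,31,61): 28+31 ≤ 61 → not valid
(13,17,32): 13+17 ≤ 32 → not valid
(23,33,36): 23+33 > 36 → valid
(5,10,29): 5+10 ≤ 29 → not valid
(15,23,27): 15+23 > 27 → valid
(28,37,40): 28+37 > 40 → valid
(4,21,33): 4+21 ≤ 33 → not valid
3 of the 8 triples form a triangle.

3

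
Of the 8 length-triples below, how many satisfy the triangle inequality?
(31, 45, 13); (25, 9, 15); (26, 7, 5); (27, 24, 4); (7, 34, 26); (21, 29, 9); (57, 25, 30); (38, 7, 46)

2

(13,31,45): 13+31 ≤ 45 → not valid
(9,15,25): 9+15 ≤ 25 → not valid
(5,7,26): 5+7 ≤ 26 → not valid
(4,24,27): 4+24 > 27 → valid
(7,26,34): 7+26 ≤ 34 → not valid
(9,21,29): 9+21 > 29 → valid
(25,30,57): 25+30 ≤ 57 → not valid
(7,38,46): 7+38 ≤ 46 → not valid
2 of the 8 triples form a triangle.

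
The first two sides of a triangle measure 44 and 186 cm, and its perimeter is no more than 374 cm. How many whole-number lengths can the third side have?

2

Triangle inequality: 142 < x < 230. Perimeter ≤ 374 gives x ≤ 374 − 44 − 186 = 144.
So 142 < x ≤ 144; integers 143 through 144: 2 values.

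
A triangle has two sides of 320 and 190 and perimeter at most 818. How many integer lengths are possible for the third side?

178

Triangle inequality: 130 < x < 510. Perimeter ≤ 818 gives x ≤ 818 − 320 − 190 = 308.
So 130 < x ≤ 308; integers 131 through 308: 178 values.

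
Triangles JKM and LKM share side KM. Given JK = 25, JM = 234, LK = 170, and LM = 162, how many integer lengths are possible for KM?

49

From triangle JKM: 209 < KM < 259.
From triangle LKM: 8 < KM < 332.
Intersection: 209 < KM < 259, so integers 210 through 258: 49 values.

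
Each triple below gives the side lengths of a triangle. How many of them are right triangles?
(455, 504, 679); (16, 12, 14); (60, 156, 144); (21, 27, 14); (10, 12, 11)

2

(455,504,679): 455²+504² = 461041 = 679² → right
(16,12,14): 12²+14² = 340 > 256 = 16² → acute
(60,156,144): 60²+144² = 24336 = 156² → right
(21,27,14): 14²+21² = 637 < 729 = 27² → obtuse
(10,12,11): 10²+11² = 221 > 144 = 12² → acute
2 of the 5 are right.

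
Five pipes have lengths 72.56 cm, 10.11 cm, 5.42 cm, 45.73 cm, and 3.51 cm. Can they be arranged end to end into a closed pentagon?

For a pentagon, each side must be shorter than the sum of the others.
Here the longest side is 72.56, but the remaining 4 sides sum to only 64.77.

No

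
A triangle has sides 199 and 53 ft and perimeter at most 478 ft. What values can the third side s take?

Triangle inequality alone gives 146 < s < 252.
The perimeter condition gives s ≤ 478 − 199 − 53 = 226.
Intersecting the two: 146 < s ≤ 226.

146 < s ≤ 226 ft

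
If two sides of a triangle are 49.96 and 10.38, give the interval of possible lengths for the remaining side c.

39.58 < c < 60.34

By the triangle inequality, c must be less than 49.96 + 10.38 = 60.34 and greater than |49.96 − 10.38| = 39.58.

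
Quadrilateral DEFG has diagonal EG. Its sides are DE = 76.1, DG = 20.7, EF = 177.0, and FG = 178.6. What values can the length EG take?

55.4 < EG < 96.8

From triangle DEG: |76.1 − 20.7| < EG < 76.1 + 20.7, i.e. 55.4 < EG < 96.8.
From triangle FEG: 1.6 < EG < 355.6.
Both must hold, so EG lies in the intersection.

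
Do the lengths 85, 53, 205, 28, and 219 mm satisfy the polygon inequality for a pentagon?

A pentagon exists iff every side is shorter than the sum of the others — equivalently, the longest side is less than the sum of the rest.
Longest side 219 < 371 (sum of the remaining 4), so yes.

Yes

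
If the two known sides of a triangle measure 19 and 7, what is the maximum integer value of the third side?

The third side must be strictly less than 19 + 7 = 26.
The largest integer below 26 is 25.

25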